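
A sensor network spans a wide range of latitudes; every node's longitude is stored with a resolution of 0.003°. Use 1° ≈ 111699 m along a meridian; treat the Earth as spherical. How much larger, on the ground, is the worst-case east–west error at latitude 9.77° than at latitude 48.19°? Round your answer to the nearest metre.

53 metres

With a 0.003° grid the true value lies within half a step, ±0.003°/2 = ±0.0015°, of the stored one.
Error at 9.77° = 0.0015° × 111699 × cos 9.77° ≈ 167.55 × 0.9855 = 165.12 m.
Error at 48.19° = 0.0015° × 111699 × cos 48.19° ≈ 167.55 × 0.6667 = 111.7 m.
Difference: 165.12 − 111.7 = 53.42 m.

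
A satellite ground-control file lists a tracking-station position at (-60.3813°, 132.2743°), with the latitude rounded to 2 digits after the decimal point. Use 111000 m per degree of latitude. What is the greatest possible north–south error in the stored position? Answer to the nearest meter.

Rounding to 2 decimal places leaves the latitude within ±0.005° of the true value.
North–south distance: 0.005° × 111000 m/° = 555 m.

555 meters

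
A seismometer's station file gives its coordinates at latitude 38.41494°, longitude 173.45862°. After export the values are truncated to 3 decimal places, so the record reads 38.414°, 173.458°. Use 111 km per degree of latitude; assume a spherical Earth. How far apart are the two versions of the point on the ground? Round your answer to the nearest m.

Δlat = 38.41494 − 38.414 = +0.00094°; Δlon = 173.45862 − 173.458 = +0.00062°.
North–south shift: 0.00094 × 111000 = 104.34 m.
E–W at 38.414°: 0.00062° × 111000 × cos 38.414° = 0.00062 × 111000 × 0.7835 ≈ 53.9233 m.
Distance: √(104.34² + 53.9233²) ≈ 117.45 m.

117 m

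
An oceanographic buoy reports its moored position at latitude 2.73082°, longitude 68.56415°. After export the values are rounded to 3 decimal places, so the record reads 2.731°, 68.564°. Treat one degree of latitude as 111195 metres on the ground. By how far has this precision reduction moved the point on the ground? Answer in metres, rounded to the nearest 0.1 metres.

26.0 metres

The latitude changed by -0.00018° and the longitude by +0.00015°.
N–S: -0.00018° × 111195 m/° = -20.0151 m.
East–west at this latitude: 0.00015° × 111195 × cos 2.731° ≈ 0.00015 × 111069 = 16.6603 m.
Distance: √(20.0151² + 16.6603²) ≈ 26.0417 m.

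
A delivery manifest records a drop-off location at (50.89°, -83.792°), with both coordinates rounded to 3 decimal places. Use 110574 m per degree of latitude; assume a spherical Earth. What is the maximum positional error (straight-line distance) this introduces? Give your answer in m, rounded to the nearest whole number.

65 m

Rounding to 3 decimal places leaves each coordinate within ±0.0005° of the true value.
North–south component: 0.0005° × 110574 = 55.287 m.
E–W at 50.89°: 0.0005° × 110574 × cos 50.89° = 0.0005 × 110574 × 0.6308 ≈ 34.8757 m.
Worst case both components are at the extreme and orthogonal: √(55.287² + 34.8757²) ≈ 65.3679 m.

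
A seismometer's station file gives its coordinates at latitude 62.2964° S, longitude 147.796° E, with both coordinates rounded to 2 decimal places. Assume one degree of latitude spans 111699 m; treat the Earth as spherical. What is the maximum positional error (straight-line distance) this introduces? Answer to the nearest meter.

616 meters

Rounding to 2 decimal places leaves each coordinate within ±0.005° of the true value.
N–S: 0.005° × 111699 m/° = 558.495 m.
East–west component at 62.2964°: 0.005° × 111699 × cos 62.2964° ≈ 0.005 × 51928.6 ≈ 259.643 m.
Combining orthogonally: (558.495² + 259.643²)^½ ≈ 615.899 m.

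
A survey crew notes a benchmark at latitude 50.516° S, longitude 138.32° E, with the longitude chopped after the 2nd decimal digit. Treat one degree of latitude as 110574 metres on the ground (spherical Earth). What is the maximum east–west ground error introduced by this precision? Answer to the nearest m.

Truncating at 2 decimal places can drop up to a full unit in the last place, so the longitude may be off by as much as 0.01°.
Parallels shrink by cos φ, so at 50.516° a degree of longitude is 110574 × 0.6359 ≈ 70309.9 m.
So at most 0.01° × 70309.9 ≈ 703.099 m east–west.

703 m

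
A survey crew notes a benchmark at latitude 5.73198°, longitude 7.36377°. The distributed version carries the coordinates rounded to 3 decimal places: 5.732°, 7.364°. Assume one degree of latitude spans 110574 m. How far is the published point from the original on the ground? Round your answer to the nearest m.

25 m

The latitude changed by -0.00002° and the longitude by -0.00023°.
N–S: -0.00002° × 110574 m/° = -2.21148 m.
E–W at 5.732°: -0.00023° × 110574 × cos 5.732° = -0.00023 × 110574 × 0.9950 ≈ -25.3049 m.
Combined displacement = (2.21148² + 25.3049²)^½ ≈ 25.4013 m.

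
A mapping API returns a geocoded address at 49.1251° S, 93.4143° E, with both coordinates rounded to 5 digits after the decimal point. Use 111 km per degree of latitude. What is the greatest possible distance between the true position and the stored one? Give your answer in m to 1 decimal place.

Rounding to 5 decimal places leaves each coordinate within ±5e-06° of the true value.
N–S: 5e-06° × 111000 m/° = 0.555 m.
Longitude error → 5e-06 × 111000 × cos 49.1251° = 5e-06 × 111000 × 0.6544 ≈ 0.363197 m.
The two errors are perpendicular, so the maximum displacement is √(0.555² + 0.363197²) ≈ 0.663278 m.

0.7 m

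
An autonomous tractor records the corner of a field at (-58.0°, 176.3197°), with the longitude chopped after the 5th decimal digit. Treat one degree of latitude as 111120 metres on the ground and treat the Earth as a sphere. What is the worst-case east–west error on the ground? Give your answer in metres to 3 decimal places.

Truncating at 5 decimal places can drop up to a full unit in the last place, so the longitude may be off by as much as 1e-05°.
Parallels shrink by cos φ, so at 58° a degree of longitude is 111120 × 0.5299 ≈ 58884.6 m.
So at most 1e-05° × 58884.6 ≈ 0.588846 m east–west.

0.589 metres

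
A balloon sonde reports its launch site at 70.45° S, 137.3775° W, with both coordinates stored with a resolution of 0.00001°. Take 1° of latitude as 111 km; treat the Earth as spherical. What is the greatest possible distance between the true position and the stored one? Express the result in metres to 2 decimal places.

0.59 metres

With a 0.00001° grid the true value lies within half a step, ±0.00001°/2 = ±5e-06°, of the stored one.
N–S: 5e-06° × 111000 m/° = 0.555 m.
Longitude error → 5e-06 × 111000 × cos 70.45° = 5e-06 × 111000 × 0.3346 ≈ 0.185719 m.
Worst case both components are at the extreme and orthogonal: √(0.555² + 0.185719²) ≈ 0.585249 m.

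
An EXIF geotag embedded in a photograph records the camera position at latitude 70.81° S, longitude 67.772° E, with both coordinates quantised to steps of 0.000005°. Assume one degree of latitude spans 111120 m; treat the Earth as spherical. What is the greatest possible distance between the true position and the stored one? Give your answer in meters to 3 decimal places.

With a 0.000005° grid the true value lies within half a step, ±0.000005°/2 = ±2.5e-06°, of the stored one.
North–south component: 2.5e-06° × 111120 = 0.2778 m.
E–W at 70.81°: 2.5e-06° × 111120 × cos 70.81° = 2.5e-06 × 111120 × 0.3287 ≈ 0.0913134 m.
The two errors are perpendicular, so the maximum displacement is √(0.2778² + 0.0913134²) ≈ 0.292423 m.

0.292 meters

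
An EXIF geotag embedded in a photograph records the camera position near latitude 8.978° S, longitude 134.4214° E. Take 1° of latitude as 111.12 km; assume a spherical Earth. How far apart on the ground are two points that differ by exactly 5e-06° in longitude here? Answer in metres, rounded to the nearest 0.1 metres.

5e-06° of longitude at 8.978° is 5e-06 × 111120 × cos 8.978° ≈ 5e-06 × 109759 = 0.548793 m.

0.5 metres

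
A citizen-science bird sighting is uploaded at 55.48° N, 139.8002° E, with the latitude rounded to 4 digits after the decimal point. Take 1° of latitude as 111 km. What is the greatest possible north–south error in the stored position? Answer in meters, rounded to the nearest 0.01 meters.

5.55 meters

Rounding to 4 decimal places leaves the latitude within ±5e-05° of the true value.
So the N–S error is at most 5e-05 × 111000 = 5.55 m.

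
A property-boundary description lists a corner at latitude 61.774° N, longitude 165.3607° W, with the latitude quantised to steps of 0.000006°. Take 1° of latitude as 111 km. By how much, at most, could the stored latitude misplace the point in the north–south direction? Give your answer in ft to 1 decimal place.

With a 0.000006° grid the true value lies within half a step, ±0.000006°/2 = ±3e-06°, of the stored one.
Along the meridian that is 3e-06° × 111000 m/° = 0.333 m.
In feet: 0.333 m ÷ 0.3048 ≈ 1.0925 ft.

1.1 ft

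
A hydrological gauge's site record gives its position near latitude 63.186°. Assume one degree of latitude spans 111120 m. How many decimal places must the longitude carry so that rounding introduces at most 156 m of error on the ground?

3

At 63.186° one degree of longitude covers 111120 × cos 63.186° ≈ 111120 × 0.4511 ≈ 50125.7 m.
With N decimal places the half-ulp bound is 0.5·10⁻ᴺ°, or 0.5·10⁻ᴺ × 50125.7 m on the ground.
Setting 25062.9 × 10⁻ᴺ ≤ 156 gives 10ᴺ ≥ 160.7, i.e. N ≥ 2.21.
N = 2 would give 251 m (too coarse); N = 3 gives 25.1 m ≤ 156 m.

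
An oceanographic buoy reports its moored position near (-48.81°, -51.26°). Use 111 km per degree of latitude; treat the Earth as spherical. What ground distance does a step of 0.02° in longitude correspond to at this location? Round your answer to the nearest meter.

At 48.81° a degree of longitude is 111000 × cos 48.81° ≈ 73100 m, so 0.02° corresponds to 1462 m.

1462 meters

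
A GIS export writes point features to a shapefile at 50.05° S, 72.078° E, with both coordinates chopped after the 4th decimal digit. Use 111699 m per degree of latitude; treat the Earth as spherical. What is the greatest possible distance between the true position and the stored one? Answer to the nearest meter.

13 meters

Truncating at 4 decimal places can drop up to a full unit in the last place, so each coordinate may be off by as much as 0.0001°.
North–south component: 0.0001° × 111699 = 11.1699 m.
East–west component at 50.05°: 0.0001° × 111699 × cos 50.05° ≈ 0.0001 × 71724 ≈ 7.1724 m.
Worst case both components are at the extreme and orthogonal: √(11.1699² + 7.1724²) ≈ 13.2744 m.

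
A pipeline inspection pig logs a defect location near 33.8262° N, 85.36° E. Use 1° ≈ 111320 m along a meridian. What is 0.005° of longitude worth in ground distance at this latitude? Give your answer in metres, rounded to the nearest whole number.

462 metres

At 33.8262° a degree of longitude is 111320 × cos 33.8262° ≈ 92476.9 m, so 0.005° corresponds to 462.384 m.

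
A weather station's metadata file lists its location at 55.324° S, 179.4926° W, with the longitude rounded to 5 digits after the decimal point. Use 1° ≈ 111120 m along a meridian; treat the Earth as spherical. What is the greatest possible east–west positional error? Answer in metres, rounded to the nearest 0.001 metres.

0.316 metres

Rounding to 5 decimal places leaves the longitude within ±5e-06° of the true value.
Parallels shrink by cos φ, so at 55.324° a degree of longitude is 111120 × 0.5689 ≈ 63220.1 m.
Maximum E–W displacement: 5e-06 × 63220.1 = 0.3161 m.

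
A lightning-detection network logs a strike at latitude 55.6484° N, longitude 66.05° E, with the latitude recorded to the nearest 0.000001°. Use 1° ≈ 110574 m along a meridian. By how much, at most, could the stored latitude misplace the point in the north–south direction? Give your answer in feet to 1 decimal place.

Rounding to 6 decimal places leaves the latitude within ±5e-07° of the true value.
So the N–S error is at most 5e-07 × 110574 = 0.055287 m.
In feet: 0.055287 m ÷ 0.3048 ≈ 0.18139 ft.

0.2 feet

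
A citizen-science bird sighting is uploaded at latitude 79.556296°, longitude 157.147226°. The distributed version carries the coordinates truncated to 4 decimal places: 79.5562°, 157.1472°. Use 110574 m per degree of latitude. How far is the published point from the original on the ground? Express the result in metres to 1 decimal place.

10.6 metres

Δlat = 79.556296 − 79.5562 = +0.000096°; Δlon = 157.147226 − 157.1472 = +0.000026°.
N–S: 0.000096° × 110574 m/° = 10.6151 m.
E–W at 79.5562°: 0.000026° × 110574 × cos 79.5562° = 0.000026 × 110574 × 0.1813 ≈ 0.52114 m.
Hypotenuse of the two orthogonal shifts: √(10.6151² + 0.52114²) = 10.6279 m.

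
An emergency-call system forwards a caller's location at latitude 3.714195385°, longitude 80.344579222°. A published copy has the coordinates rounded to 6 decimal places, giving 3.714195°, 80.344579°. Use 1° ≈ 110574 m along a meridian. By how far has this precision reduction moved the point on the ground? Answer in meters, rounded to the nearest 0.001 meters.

The latitude changed by +0.000000385° and the longitude by +0.000000222°.
North–south shift: 0.000000385 × 110574 = 0.042571 m.
East–west at this latitude: 0.000000222° × 110574 × cos 3.7142° ≈ 0.000000222 × 110342 = 0.0244959 m.
Combined displacement = (0.042571² + 0.0244959²)^½ ≈ 0.0491155 m.

0.049 meters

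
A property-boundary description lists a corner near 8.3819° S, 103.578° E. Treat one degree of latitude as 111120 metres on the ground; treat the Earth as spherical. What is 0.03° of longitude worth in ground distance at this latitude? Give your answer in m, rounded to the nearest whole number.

3298 m

One degree of longitude here spans 111120 × cos 8.3819° = 111120 × 0.9893 ≈ 109933 m; 0.03° of that is 3297.99 m.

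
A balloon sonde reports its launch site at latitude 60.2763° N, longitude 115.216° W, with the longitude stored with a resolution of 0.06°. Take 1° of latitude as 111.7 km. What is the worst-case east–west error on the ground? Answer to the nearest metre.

1661 metres

With a 0.06° grid the true value lies within half a step, ±0.06°/2 = ±0.03°, of the stored one.
One degree of longitude at 60.2763° is 111700 × cos 60.2763° ≈ 111700 × 0.4958 = 55382.9 m.
So at most 0.03° × 55382.9 ≈ 1661.49 m east–west.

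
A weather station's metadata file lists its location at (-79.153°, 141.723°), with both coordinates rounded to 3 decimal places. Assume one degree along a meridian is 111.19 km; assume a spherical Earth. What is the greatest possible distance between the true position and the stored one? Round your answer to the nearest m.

57 m

Rounding to 3 decimal places leaves each coordinate within ±0.0005° of the true value.
North–south component: 0.0005° × 111190 = 55.595 m.
East–west component at 79.153°: 0.0005° × 111190 × cos 79.153° ≈ 0.0005 × 20924.5 ≈ 10.4623 m.
Worst case both components are at the extreme and orthogonal: √(55.595² + 10.4623²) ≈ 56.5709 m.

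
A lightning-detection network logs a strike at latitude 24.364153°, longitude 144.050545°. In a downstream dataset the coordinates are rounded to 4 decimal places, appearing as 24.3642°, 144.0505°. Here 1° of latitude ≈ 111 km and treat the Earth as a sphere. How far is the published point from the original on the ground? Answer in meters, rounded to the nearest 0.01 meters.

6.92 meters

The latitude changed by -0.000047° and the longitude by +0.000045°.
North–south shift: -0.000047 × 111000 = -5.217 m.
E–W at 24.3642°: 0.000045° × 111000 × cos 24.3642° = 0.000045 × 111000 × 0.9109 ≈ 4.55015 m.
Combined displacement = (5.217² + 4.55015²)^½ ≈ 6.9225 m.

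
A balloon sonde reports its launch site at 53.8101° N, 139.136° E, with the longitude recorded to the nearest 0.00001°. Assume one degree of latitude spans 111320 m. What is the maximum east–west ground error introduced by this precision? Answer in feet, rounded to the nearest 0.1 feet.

Rounding to 5 decimal places leaves the longitude within ±5e-06° of the true value.
Parallels shrink by cos φ, so at 53.8101° a degree of longitude is 111320 × 0.5905 ≈ 65730.4 m.
East–west error: 5e-06° × 65730.4 m/° ≈ 0.328652 m.
In feet: 0.328652 m ÷ 0.3048 ≈ 1.0783 ft.

1.1 feet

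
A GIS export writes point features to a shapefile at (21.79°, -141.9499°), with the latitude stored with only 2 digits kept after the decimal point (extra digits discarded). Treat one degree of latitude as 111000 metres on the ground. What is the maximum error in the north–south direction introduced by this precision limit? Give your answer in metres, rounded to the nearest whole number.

Truncating at 2 decimal places can drop up to a full unit in the last place, so the latitude may be off by as much as 0.01°.
Along the meridian that is 0.01° × 111000 m/° = 1110 m.

1110 metres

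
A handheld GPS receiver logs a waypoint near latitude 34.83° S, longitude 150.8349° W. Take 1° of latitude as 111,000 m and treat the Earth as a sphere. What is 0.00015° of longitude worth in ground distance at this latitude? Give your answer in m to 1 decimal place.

13.7 m

0.00015° of longitude at 34.83° is 0.00015 × 111000 × cos 34.83° ≈ 0.00015 × 91114.4 = 13.6672 m.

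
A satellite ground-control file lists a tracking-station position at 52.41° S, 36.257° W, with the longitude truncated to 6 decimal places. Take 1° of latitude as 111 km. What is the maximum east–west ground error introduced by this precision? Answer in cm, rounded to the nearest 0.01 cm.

6.77 cm

Truncating at 6 decimal places can drop up to a full unit in the last place, so the longitude may be off by as much as 1e-06°.
Parallels shrink by cos φ, so at 52.41° a degree of longitude is 111000 × 0.6100 ≈ 67710.8 m.
East–west error: 1e-06° × 67710.8 m/° ≈ 0.0677108 m.
That is 0.0677108 m = 6.7711 cm.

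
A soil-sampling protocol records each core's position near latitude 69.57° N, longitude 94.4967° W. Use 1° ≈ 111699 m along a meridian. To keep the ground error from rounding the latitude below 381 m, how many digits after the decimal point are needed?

3

One degree of latitude covers 111699 m.
With N decimal places the half-ulp bound is 0.5·10⁻ᴺ°, or 0.5·10⁻ᴺ × 111699 m on the ground.
Need 0.5 × 111699 × 10⁻ᴺ ≤ 381 → 10⁻ᴺ ≤ 6.822e-03, so N ≥ 2.17.
N = 2 would give 558 m (too coarse); N = 3 gives 55.8 m ≤ 381 m.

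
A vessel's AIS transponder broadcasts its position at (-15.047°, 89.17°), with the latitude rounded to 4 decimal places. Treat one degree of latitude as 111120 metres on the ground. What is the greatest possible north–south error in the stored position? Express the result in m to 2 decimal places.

5.56 m

Rounding to 4 decimal places leaves the latitude within ±5e-05° of the true value.
So the N–S error is at most 5e-05 × 111120 = 5.556 m.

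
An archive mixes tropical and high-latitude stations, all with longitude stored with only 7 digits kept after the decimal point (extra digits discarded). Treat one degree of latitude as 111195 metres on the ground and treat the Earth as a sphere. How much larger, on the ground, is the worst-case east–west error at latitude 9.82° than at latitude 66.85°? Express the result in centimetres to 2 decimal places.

Truncating at 7 decimal places can drop up to a full unit in the last place, so the longitude may be off by as much as 1e-07°.
At 9.82°: 1e-07° × 111195 × cos 9.82° = 1e-07 × 111195 × 0.9853 ≈ 0.010957 m.
Error at 66.85° = 1e-07° × 111195 × cos 66.85° ≈ 0.011119 × 0.3931 = 0.0043715 m.
Difference: 0.010957 − 0.0043715 = 0.0065851 m.
That is 0.00658507 m = 0.65851 cm.

0.66 centimetres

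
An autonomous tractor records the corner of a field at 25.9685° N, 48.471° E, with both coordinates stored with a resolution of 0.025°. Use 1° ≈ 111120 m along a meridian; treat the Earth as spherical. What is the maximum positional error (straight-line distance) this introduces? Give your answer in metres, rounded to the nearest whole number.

With a 0.025° grid the true value lies within half a step, ±0.025°/2 = ±0.0125°, of the stored one.
North–south component: 0.0125° × 111120 = 1389 m.
East–west component at 25.9685°: 0.0125° × 111120 × cos 25.9685° ≈ 0.0125 × 99900.8 ≈ 1248.76 m.
Combining orthogonally: (1389² + 1248.76²)^½ ≈ 1867.81 m.

1868 metres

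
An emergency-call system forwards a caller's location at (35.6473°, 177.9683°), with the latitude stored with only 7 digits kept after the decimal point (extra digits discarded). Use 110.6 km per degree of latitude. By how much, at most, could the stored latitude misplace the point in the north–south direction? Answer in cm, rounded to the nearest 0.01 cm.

Truncating at 7 decimal places can drop up to a full unit in the last place, so the latitude may be off by as much as 1e-07°.
Along the meridian that is 1e-07° × 110600 m/° = 0.01106 m.
That is 0.01106 m = 1.106 cm.

1.11 cm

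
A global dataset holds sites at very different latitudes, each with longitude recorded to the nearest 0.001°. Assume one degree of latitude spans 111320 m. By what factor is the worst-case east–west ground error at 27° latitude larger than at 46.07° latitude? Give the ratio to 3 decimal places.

1.284

Rounding to 3 decimal places leaves the longitude within ±0.0005° of the true value.
Error at 27° = 0.0005° × 111320 × cos 27° ≈ 55.66 × 0.8910 = 49.593 m.
At 46.07°: 0.0005° × 111320 × cos 46.07° = 0.0005 × 111320 × 0.6938 ≈ 38.616 m.
Ratio: 49.593 / 38.616 = cos 27° / cos 46.07° ≈ 1.2843.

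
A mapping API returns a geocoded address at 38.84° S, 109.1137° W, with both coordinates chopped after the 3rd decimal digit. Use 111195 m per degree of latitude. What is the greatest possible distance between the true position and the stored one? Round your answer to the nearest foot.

Truncating at 3 decimal places can drop up to a full unit in the last place, so each coordinate may be off by as much as 0.001°.
Latitude error → 0.001 × 111195 = 111.195 m along the meridian.
East–west component at 38.84°: 0.001° × 111195 × cos 38.84° ≈ 0.001 × 86609.8 ≈ 86.6098 m.
The two errors are perpendicular, so the maximum displacement is √(111.195² + 86.6098²) ≈ 140.945 m.
In feet: 140.945 m ÷ 0.3048 ≈ 462.42 ft.

462 feet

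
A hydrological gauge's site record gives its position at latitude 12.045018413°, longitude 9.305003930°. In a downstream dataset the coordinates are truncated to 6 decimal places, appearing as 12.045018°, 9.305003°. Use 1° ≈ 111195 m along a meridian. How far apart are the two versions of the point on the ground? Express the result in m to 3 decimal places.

0.111 m

Δlat = 12.045018413 − 12.045018 = +0.000000413°; Δlon = 9.305003930 − 9.305003 = +0.000000930°.
N–S: 0.000000413° × 111195 m/° = 0.0459235 m.
East–west at this latitude: 0.000000930° × 111195 × cos 12.045° ≈ 0.000000930 × 108747 = 0.101135 m.
Hypotenuse of the two orthogonal shifts: √(0.0459235² + 0.101135²) = 0.111073 m.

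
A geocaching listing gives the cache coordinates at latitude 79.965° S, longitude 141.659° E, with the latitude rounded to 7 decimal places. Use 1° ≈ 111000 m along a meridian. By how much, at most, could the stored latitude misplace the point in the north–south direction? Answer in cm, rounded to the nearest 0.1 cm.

0.6 cm

Rounding to 7 decimal places leaves the latitude within ±5e-08° of the true value.
North–south distance: 5e-08° × 111000 m/° = 0.00555 m.
That is 0.00555 m = 0.555 cm.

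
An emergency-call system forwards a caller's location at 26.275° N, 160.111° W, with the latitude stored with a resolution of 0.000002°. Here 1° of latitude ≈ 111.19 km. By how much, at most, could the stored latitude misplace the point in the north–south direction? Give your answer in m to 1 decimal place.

With a 0.000002° grid the true value lies within half a step, ±0.000002°/2 = ±1e-06°, of the stored one.
So the N–S error is at most 1e-06 × 111190 = 0.11119 m.

0.1 m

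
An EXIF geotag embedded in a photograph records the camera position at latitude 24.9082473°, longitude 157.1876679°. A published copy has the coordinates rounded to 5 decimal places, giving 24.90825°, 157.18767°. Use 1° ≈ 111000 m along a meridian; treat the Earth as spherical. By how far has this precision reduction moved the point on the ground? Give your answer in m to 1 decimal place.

0.4 m

The latitude changed by -0.0000027° and the longitude by -0.0000021°.
N–S: -0.0000027° × 111000 m/° = -0.2997 m.
East–west at this latitude: -0.0000021° × 111000 × cos 24.9082° ≈ -0.0000021 × 100675 = -0.211418 m.
Distance: √(0.2997² + 0.211418²) ≈ 0.366766 m.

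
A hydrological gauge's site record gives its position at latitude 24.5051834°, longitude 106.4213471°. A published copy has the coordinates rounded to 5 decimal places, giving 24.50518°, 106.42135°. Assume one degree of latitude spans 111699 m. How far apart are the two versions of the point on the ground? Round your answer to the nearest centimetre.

The latitude changed by +0.0000034° and the longitude by -0.0000029°.
North–south shift: 0.0000034 × 111699 = 0.379777 m.
East–west at this latitude: -0.0000029° × 111699 × cos 24.5052° ≈ -0.0000029 × 101638 = -0.294749 m.
Distance: √(0.379777² + 0.294749²) ≈ 0.480736 m.
That is 0.480736 m = 48.074 cm.

48 centimetres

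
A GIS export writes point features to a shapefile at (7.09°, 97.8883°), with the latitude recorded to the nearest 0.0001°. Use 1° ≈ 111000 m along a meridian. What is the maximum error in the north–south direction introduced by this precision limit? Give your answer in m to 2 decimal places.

Rounding to 4 decimal places leaves the latitude within ±5e-05° of the true value.
Along the meridian that is 5e-05° × 111000 m/° = 5.55 m.

5.55 m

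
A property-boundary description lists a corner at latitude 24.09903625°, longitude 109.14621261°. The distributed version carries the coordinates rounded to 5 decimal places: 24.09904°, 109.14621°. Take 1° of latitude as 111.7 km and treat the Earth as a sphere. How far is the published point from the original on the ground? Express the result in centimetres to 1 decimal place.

Δlat = 24.09903625 − 24.09904 = -0.00000375°; Δlon = 109.14621261 − 109.14621 = +0.00000261°.
N–S: -0.00000375° × 111700 m/° = -0.418875 m.
East–west at this latitude: 0.00000261° × 111700 × cos 24.099° ≈ 0.00000261 × 101964 = 0.266127 m.
Hypotenuse of the two orthogonal shifts: √(0.418875² + 0.266127²) = 0.496266 m.
That is 0.496266 m = 49.627 cm.

49.6 centimetres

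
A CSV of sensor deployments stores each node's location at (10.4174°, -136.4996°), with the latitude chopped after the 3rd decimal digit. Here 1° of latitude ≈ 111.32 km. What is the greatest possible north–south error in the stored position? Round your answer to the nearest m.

111 m

Truncating at 3 decimal places can drop up to a full unit in the last place, so the latitude may be off by as much as 0.001°.
So the N–S error is at most 0.001 × 111320 = 111.32 m.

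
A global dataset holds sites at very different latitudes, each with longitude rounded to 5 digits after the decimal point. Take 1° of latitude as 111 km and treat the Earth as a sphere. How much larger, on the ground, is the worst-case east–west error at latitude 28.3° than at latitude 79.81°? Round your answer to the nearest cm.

39 cm

Rounding to 5 decimal places leaves the longitude within ±5e-06° of the true value.
Error at 28.3° = 5e-06° × 111000 × cos 28.3° ≈ 0.555 × 0.8805 = 0.48866 m.
Error at 79.81° = 5e-06° × 111000 × cos 79.81° ≈ 0.555 × 0.1769 = 0.098187 m.
Difference: 0.48866 − 0.098187 = 0.39048 m.
That is 0.390478 m = 39.048 cm.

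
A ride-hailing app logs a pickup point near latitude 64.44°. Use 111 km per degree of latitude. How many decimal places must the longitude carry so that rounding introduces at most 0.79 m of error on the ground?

At 64.44° one degree of longitude covers 111000 × cos 64.44° ≈ 111000 × 0.4315 ≈ 47891.6 m.
With N decimal places the half-ulp bound is 0.5·10⁻ᴺ°, or 0.5·10⁻ᴺ × 47891.6 m on the ground.
Need 0.5 × 47891.6 × 10⁻ᴺ ≤ 0.79 → 10⁻ᴺ ≤ 3.299e-05, so N ≥ 4.48.
So 5 decimal places suffice (0.239 m); 4 would allow up to 2.39 m.

5 decimal places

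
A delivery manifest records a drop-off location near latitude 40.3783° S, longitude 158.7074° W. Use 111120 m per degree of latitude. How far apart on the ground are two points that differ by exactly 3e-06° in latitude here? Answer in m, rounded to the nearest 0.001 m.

Along a meridian 3e-06° is 3e-06 × 111120 = 0.33336 m.

0.333 m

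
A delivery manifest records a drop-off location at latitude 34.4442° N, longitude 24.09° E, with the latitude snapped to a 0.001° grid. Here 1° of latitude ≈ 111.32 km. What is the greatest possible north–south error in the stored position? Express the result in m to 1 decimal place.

55.7 m

With a 0.001° grid the true value lies within half a step, ±0.001°/2 = ±0.0005°, of the stored one.
North–south distance: 0.0005° × 111320 m/° = 55.66 m.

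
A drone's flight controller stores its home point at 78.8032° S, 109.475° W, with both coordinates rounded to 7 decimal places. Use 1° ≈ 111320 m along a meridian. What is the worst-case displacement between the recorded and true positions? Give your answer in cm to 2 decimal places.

0.57 cm

Rounding to 7 decimal places leaves each coordinate within ±5e-08° of the true value.
N–S: 5e-08° × 111320 m/° = 0.005566 m.
E–W at 78.8032°: 5e-08° × 111320 × cos 78.8032° = 5e-08 × 111320 × 0.1942 ≈ 0.0010808 m.
Worst case both components are at the extreme and orthogonal: √(0.005566² + 0.0010808²) ≈ 0.00566996 m.
That is 0.00566996 m = 0.567 cm.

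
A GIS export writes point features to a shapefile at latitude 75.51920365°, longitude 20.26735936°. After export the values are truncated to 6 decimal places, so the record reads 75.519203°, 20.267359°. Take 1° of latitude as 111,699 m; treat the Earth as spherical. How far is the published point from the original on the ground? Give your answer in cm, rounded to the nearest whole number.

7 cm

Δlat = 75.51920365 − 75.519203 = +0.00000065°; Δlon = 20.26735936 − 20.267359 = +0.00000036°.
North–south shift: 0.00000065 × 111699 = 0.0726043 m.
East–west at this latitude: 0.00000036° × 111699 × cos 75.5192° ≈ 0.00000036 × 27931 = 0.0100551 m.
Distance: √(0.0726043² + 0.0100551²) ≈ 0.0732973 m.
That is 0.0732973 m = 7.3297 cm.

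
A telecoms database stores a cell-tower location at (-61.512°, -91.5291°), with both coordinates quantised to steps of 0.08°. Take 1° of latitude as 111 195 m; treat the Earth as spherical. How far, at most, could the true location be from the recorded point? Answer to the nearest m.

4928 m

With a 0.08° grid the true value lies within half a step, ±0.08°/2 = ±0.04°, of the stored one.
North–south component: 0.04° × 111195 = 4447.8 m.
E–W at 61.512°: 0.04° × 111195 × cos 61.512° = 0.04 × 111195 × 0.4770 ≈ 2121.49 m.
The two errors are perpendicular, so the maximum displacement is √(4447.8² + 2121.49²) ≈ 4927.84 m.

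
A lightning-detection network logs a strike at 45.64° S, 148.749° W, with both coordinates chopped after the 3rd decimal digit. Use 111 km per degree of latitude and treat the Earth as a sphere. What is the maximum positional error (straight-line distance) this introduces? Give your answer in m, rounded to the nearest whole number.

Truncating at 3 decimal places can drop up to a full unit in the last place, so each coordinate may be off by as much as 0.001°.
North–south component: 0.001° × 111000 = 111 m.
East–west component at 45.64°: 0.001° × 111000 × cos 45.64° ≈ 0.001 × 77607.2 ≈ 77.6072 m.
Combining orthogonally: (111² + 77.6072²)^½ ≈ 135.44 m.

135 m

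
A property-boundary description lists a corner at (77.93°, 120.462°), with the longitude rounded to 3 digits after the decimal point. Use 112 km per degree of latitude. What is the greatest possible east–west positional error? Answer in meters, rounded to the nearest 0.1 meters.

11.7 meters

Rounding to 3 decimal places leaves the longitude within ±0.0005° of the true value.
At latitude 77.93° a degree of longitude spans 112000 m × cos 77.93° = 112000 × 0.2091 ≈ 23419.9 m.
So at most 0.0005° × 23419.9 ≈ 11.71 m east–west.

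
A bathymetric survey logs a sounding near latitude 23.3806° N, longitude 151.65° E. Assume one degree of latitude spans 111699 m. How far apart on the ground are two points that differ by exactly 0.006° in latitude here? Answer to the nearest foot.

2199 feet

Along a meridian 0.006° is 0.006 × 111699 = 670.194 m.
In feet: 670.194 m ÷ 0.3048 ≈ 2198.8 ft.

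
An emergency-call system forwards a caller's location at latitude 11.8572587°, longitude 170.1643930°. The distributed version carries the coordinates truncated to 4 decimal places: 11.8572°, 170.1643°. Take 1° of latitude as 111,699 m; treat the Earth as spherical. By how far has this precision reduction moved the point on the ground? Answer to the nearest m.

The latitude changed by +0.0000587° and the longitude by +0.0000930°.
N–S: 0.0000587° × 111699 m/° = 6.55673 m.
East–west at this latitude: 0.0000930° × 111699 × cos 11.8572° ≈ 0.0000930 × 109316 = 10.1664 m.
Combined displacement = (6.55673² + 10.1664²)^½ ≈ 12.0973 m.

12 m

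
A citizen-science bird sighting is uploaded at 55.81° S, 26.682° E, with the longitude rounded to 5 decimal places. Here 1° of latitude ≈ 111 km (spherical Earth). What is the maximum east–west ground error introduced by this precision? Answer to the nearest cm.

Rounding to 5 decimal places leaves the longitude within ±5e-06° of the true value.
Parallels shrink by cos φ, so at 55.81° a degree of longitude is 111000 × 0.5619 ≈ 62375.2 m.
So at most 5e-06° × 62375.2 ≈ 0.311876 m east–west.
That is 0.311876 m = 31.188 cm.

31 cm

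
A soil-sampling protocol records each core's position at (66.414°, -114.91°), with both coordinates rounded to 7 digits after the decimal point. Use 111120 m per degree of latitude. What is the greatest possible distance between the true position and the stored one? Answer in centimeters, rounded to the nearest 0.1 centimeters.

Rounding to 7 decimal places leaves each coordinate within ±5e-08° of the true value.
N–S: 5e-08° × 111120 m/° = 0.005556 m.
East–west component at 66.414°: 5e-08° × 111120 × cos 66.414° ≈ 5e-08 × 44461.9 ≈ 0.0022231 m.
The two errors are perpendicular, so the maximum displacement is √(0.005556² + 0.0022231²) ≈ 0.00598425 m.
That is 0.00598425 m = 0.59843 cm.

0.6 centimeters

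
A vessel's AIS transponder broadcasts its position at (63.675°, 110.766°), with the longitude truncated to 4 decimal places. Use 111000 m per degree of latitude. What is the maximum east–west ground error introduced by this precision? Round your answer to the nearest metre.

5 metres

Truncating at 4 decimal places can drop up to a full unit in the last place, so the longitude may be off by as much as 0.0001°.
One degree of longitude at 63.675° is 111000 × cos 63.675° ≈ 111000 × 0.4435 = 49224.3 m.
East–west error: 0.0001° × 49224.3 m/° ≈ 4.92243 m.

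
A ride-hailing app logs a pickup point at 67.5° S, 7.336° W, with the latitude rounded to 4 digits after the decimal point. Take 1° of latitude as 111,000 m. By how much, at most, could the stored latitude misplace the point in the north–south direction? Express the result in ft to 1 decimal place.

Rounding to 4 decimal places leaves the latitude within ±5e-05° of the true value.
Along the meridian that is 5e-05° × 111000 m/° = 5.55 m.
In feet: 5.55 m ÷ 0.3048 ≈ 18.209 ft.

18.2 ft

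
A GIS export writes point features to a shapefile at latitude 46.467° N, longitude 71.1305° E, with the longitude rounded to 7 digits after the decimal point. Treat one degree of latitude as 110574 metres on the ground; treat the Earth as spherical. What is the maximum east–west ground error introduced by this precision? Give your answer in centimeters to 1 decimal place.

Rounding to 7 decimal places leaves the longitude within ±5e-08° of the true value.
At latitude 46.467° a degree of longitude spans 110574 m × cos 46.467° = 110574 × 0.6888 ≈ 76160.3 m.
East–west error: 5e-08° × 76160.3 m/° ≈ 0.00380802 m.
That is 0.00380802 m = 0.3808 cm.

0.4 centimeters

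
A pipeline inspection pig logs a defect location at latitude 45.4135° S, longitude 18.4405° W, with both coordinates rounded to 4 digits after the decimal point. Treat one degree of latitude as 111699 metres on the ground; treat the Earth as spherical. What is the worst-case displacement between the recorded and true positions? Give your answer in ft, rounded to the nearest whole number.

Rounding to 4 decimal places leaves each coordinate within ±5e-05° of the true value.
N–S: 5e-05° × 111699 m/° = 5.58495 m.
East–west component at 45.4135°: 5e-05° × 111699 × cos 45.4135° ≈ 5e-05 × 78411.1 ≈ 3.92055 m.
Combining orthogonally: (5.58495² + 3.92055²)^½ ≈ 6.82366 m.
In feet: 6.82366 m ÷ 0.3048 ≈ 22.387 ft.

22 ft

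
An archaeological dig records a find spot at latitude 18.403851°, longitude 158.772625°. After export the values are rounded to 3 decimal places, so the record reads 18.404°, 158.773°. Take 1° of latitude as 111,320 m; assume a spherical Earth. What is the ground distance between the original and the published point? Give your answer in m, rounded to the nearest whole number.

The latitude changed by -0.000149° and the longitude by -0.000375°.
N–S: -0.000149° × 111320 m/° = -16.5867 m.
East–west at this latitude: -0.000375° × 111320 × cos 18.404° ≈ -0.000375 × 105626 = -39.6099 m.
Distance: √(16.5867² + 39.6099²) ≈ 42.9426 m.

43 m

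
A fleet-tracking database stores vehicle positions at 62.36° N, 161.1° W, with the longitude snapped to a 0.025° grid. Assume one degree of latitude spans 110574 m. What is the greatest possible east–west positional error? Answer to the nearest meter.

641 meters

With a 0.025° grid the true value lies within half a step, ±0.025°/2 = ±0.0125°, of the stored one.
Parallels shrink by cos φ, so at 62.36° a degree of longitude is 110574 × 0.4639 ≈ 51296.9 m.
East–west error: 0.0125° × 51296.9 m/° ≈ 641.211 m.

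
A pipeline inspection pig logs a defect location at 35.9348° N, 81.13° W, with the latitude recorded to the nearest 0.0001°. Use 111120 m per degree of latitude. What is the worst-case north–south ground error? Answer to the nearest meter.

6 meters

Rounding to 4 decimal places leaves the latitude within ±5e-05° of the true value.
So the N–S error is at most 5e-05 × 111120 = 5.556 m.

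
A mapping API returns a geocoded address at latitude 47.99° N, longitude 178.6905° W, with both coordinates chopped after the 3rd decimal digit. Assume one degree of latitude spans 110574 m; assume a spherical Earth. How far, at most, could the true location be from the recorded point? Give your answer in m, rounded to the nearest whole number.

Truncating at 3 decimal places can drop up to a full unit in the last place, so each coordinate may be off by as much as 0.001°.
Latitude error → 0.001 × 110574 = 110.574 m along the meridian.
East–west component at 47.99°: 0.001° × 110574 × cos 47.99° ≈ 0.001 × 74002.8 ≈ 74.0028 m.
Combining orthogonally: (110.574² + 74.0028²)^½ ≈ 133.053 m.

133 m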